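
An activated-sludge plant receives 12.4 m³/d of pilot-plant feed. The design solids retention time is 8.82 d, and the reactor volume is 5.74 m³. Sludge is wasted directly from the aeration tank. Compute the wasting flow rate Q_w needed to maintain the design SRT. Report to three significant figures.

Q_w ≈ 0.651 m³/d

Wasting from the aeration tank: Q_w = V / θ_c = 5.740 / 8.82 = 0.6508 m³/d.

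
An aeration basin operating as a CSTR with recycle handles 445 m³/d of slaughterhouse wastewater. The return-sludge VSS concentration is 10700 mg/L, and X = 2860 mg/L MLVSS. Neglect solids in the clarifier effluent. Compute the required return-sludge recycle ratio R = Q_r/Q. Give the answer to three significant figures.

Solids balance on the clarifier gives (1+R)X = R·X_r, so R = X/(X_r − X) = 2860 / (10700 − 2860) = 0.3648.

R ≈ 0.365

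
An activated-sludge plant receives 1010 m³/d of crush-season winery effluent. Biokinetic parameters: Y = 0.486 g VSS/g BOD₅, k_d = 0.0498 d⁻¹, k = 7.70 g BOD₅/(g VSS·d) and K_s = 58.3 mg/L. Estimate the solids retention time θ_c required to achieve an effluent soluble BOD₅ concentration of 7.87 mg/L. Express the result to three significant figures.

θ_c ≈ 2.53 d

From 1/θ_c = Y·k·S/(K_s + S) − k_d: Y·k·S/(K_s+S) = 0.486 × 7.70 × 7.87 / (58.3 + 7.87) = 0.4451 d⁻¹.
θ_c = 1/(μ − k_d) = 1/(0.4451 − 0.0498) = 1/0.3953 = 2.530 d.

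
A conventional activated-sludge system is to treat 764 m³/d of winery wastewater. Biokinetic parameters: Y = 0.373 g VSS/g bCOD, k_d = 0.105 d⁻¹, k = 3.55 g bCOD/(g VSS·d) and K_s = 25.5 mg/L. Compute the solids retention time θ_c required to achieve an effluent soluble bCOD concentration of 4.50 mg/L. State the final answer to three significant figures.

θ_c ≈ 10.7 d

At the target effluent, Y k S/(K_s+S) = 0.373×3.55×4.50/30.00 = 0.1986 d⁻¹.
Then 1/θ_c = μ − k_d = 0.1986 − 0.105 = 0.09362 d⁻¹, giving θ_c = 10.68 d.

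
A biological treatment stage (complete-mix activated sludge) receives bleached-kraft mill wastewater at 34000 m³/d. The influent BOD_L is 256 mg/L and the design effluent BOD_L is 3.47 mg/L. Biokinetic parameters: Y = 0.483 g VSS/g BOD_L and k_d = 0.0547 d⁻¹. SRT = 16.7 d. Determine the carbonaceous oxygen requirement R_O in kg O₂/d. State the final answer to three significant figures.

R_O ≈ 5510 kg O₂/d

Observed yield with endogenous decay: Y_obs = Y / (1 + k_d·θ_c) = 0.483 / (1 + 0.0547 × 16.7) = 0.483 / 1.913 = 0.2524 g VSS/g BOD_L.
Q·(S₀ − S) = 34000 × (256 − 3.47) × 10⁻³ = 8586 kg/d removed.
P_X = Y_obs·Q·(S₀ − S) = 0.2524 × 8586 = 2167 kg VSS/d.
R_O = Q·(S₀ − S) − 1.42·P_X = 8586 − 1.42 × 2167 = 5508 kg O₂/d.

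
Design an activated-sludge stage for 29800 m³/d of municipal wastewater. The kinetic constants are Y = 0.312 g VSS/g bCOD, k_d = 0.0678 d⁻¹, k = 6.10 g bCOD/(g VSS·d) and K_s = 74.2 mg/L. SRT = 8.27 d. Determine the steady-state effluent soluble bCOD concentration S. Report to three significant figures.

From the Monod/SRT balance for a CMAS, S = K_s·(1+k_d θ_c)/[θ_c·(Y k − k_d) − 1] = 74.2 × (1 + 0.0678 × 8.27) / [8.27 × (0.312 × 6.10 − 0.0678) − 1] = 115.8 / 14.18 = 8.167 mg/L.

S ≈ 8.17 mg/L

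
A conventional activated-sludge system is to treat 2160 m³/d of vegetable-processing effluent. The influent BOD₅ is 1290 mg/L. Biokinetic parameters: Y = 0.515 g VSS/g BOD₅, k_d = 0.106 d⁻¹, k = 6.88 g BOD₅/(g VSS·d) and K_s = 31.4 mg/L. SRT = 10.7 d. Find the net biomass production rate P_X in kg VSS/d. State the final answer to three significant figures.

For a completely mixed reactor with recycle the Lawrence–McCarty relation gives S = K_s·(1 + k_d·θ_c) / [θ_c·(Y·k − k_d) − 1] = 31.4 × (1 + 0.106 × 10.7) / [10.7 × (0.515 × 6.88 − 0.106) − 1] = 67.01 / 35.78 = 1.873 mg/L.
Correct the yield for decay: Y_obs = Y/(1 + k_d θ_c) = 0.515 / (1 + 0.106 × 10.7) = 0.515 / 2.134 = 0.2413.
Q·(S₀ − S) = 2160 × (1290 − 1.87) × 10⁻³ = 2782 kg/d removed.
Biomass produced: P_X = Y_obs·Q·ΔS = 0.2413 × 2782 ≈ 671.4 kg VSS/d.

P_X ≈ 671 kg VSS/d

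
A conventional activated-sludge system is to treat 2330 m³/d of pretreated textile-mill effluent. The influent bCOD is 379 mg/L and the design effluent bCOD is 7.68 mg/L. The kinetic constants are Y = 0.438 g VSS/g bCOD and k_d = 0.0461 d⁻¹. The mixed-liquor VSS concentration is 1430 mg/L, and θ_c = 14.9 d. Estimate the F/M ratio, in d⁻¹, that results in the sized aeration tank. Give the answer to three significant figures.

F/M ≈ 0.264 d⁻¹

From the SRT design equation V = Y Q (S₀−S) θ_c / [X (1 + k_d θ_c)] = 0.438 × 2330 × (379 − 7.68) × 14.9 / [1430 × (1 + 0.0461 × 14.9)] = 5.65×10^6 / 2412 = 2341 m³.
F/M = applied load / biomass = Q·S₀/(V·X) = 2330 × 379 / (2341 × 1430) = 0.2638 d⁻¹.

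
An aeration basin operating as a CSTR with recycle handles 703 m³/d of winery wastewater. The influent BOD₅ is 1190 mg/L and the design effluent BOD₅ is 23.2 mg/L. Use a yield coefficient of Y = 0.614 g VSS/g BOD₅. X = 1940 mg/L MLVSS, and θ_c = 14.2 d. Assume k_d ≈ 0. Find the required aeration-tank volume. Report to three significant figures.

V·X = Y·Q·ΔS·θ_c gives V = 0.614 × 703 × (1190 − 23.2) × 14.2 / 1940 = 3686 m³.

V ≈ 3690 m³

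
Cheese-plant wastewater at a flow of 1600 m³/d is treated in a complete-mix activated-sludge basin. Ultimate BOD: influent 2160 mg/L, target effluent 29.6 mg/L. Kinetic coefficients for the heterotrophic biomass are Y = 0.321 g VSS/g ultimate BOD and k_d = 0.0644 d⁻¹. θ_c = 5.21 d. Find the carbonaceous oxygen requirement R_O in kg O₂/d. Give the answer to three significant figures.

R_O ≈ 2250 kg O₂/d

Y_obs = Y / (1 + k_d θ_c) = 0.321 / (1 + 0.0644 × 5.21) = 0.321 / 1.336 = 0.2404.
Mass of ultimate BOD removed per day: Q(S₀ − S) = 1600 × 2130 g/m³ = 3409 kg/d.
Net sludge production P_X = 0.2404 × 3409 = 819.3 kg VSS/d.
R_O = Q·ΔS − 1.42 P_X = 3409 − 1163 = 2245 kg O₂/d.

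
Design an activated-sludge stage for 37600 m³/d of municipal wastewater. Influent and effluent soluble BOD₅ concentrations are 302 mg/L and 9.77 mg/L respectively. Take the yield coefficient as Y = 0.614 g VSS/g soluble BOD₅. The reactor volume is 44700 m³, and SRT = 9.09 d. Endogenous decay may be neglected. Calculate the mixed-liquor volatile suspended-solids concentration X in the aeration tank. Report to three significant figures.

X = Y·Q·ΔS·θ_c / V = 0.614 × 37600 × (302 − 9.77) × 9.09 / 44700 = 1372 mg/L.

X ≈ 1370 mg/L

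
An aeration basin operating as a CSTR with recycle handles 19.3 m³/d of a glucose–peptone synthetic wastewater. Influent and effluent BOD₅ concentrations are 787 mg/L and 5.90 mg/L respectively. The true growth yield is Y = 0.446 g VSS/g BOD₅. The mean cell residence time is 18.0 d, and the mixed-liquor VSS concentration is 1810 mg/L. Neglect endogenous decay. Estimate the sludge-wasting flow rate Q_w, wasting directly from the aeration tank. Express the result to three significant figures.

V·X = Y·Q·ΔS·θ_c gives V = 0.446 × 19.3 × (787 − 5.90) × 18.0 / 1810 = 66.86 m³.
With mixed-liquor wasting, θ_c = V/Q_w, so Q_w = V/θ_c = 66.86/18.0 = 3.715 m³/d.

Q_w ≈ 3.71 m³/d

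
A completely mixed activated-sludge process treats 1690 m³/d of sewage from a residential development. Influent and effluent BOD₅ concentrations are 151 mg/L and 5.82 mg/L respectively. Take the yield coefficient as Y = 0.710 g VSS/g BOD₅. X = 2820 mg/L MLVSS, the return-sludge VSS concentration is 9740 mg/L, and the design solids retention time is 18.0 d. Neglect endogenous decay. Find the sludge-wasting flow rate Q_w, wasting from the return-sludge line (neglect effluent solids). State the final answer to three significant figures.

Q_w ≈ 17.9 m³/d

With k_d = 0 the design equation reduces to V = Y Q (S₀−S) θ_c / X = 0.710 × 1690 × (151 − 5.82) × 18.0 / 2820 = 1112 m³.
Wasting from the return line (neglecting effluent solids): Q_w = V·X / (θ_c·X_r) = 1112 × 2820 / (18.0 × 9740) = 17.89 m³/d.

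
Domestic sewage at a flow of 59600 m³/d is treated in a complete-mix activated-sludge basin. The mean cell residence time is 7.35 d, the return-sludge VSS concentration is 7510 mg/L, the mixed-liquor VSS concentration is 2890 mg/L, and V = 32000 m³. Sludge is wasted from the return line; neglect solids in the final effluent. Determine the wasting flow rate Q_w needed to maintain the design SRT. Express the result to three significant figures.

Q_w ≈ 1680 m³/d

Wasting from the return line (neglecting effluent solids): Q_w = V·X / (θ_c·X_r) = 32000 × 2890 / (7.35 × 7510) = 1675 m³/d.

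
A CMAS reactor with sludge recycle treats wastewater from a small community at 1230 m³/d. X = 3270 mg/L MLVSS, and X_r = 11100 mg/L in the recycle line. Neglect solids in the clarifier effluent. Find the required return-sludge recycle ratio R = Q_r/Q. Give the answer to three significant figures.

R ≈ 0.418

Solids balance on the clarifier gives (1+R)X = R·X_r, so R = X/(X_r − X) = 3270 / (11100 − 3270) = 0.4176.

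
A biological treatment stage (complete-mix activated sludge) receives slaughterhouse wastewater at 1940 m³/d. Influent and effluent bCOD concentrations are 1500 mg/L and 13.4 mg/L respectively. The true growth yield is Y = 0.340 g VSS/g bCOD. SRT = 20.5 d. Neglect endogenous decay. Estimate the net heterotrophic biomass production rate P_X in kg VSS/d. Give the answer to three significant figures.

P_X ≈ 981 kg VSS/d

Since k_d ≈ 0, Y_obs = Y = 0.340 g VSS/g bCOD.
Substrate removed = Q·(S₀ − S) = 1940 m³/d × (1500 − 13.4) g/m³ = 2.88×10^6 g/d = 2884 kg/d.
P_X = Y_obs · Q(S₀ − S) = 0.3400 × 2884 = 980.6 kg VSS/d.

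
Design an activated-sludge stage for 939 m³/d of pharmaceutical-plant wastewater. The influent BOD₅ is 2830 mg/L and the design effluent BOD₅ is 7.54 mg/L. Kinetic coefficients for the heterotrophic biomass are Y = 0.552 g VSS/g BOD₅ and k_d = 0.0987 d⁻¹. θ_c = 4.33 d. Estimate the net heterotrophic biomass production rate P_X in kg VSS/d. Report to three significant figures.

Correct the yield for decay: Y_obs = Y/(1 + k_d θ_c) = 0.552 / (1 + 0.0987 × 4.33) = 0.552 / 1.427 = 0.3867.
Q·(S₀ − S) = 939 × (2830 − 7.54) × 10⁻³ = 2650 kg/d removed.
Net biomass production P_X = Y_obs × Q·(S₀ − S) = 0.3867 × 2650 = 1025 kg VSS/d.

P_X ≈ 1020 kg VSS/d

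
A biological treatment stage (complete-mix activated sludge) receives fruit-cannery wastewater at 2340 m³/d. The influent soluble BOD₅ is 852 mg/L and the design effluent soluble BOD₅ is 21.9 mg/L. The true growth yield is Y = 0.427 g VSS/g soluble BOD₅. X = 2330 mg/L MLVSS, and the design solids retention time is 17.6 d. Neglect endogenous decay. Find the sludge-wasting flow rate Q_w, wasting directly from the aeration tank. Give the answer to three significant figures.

Biomass mass balance (decay neglected): V·X = Y·Q·(S₀ − S)·θ_c, so V = 0.427 × 2340 × (852 − 21.9) × 17.6 / 2330 = 6265 m³.
Wasting from the aeration tank: Q_w = V / θ_c = 6265 / 17.6 = 356.0 m³/d.

Q_w ≈ 356 m³/d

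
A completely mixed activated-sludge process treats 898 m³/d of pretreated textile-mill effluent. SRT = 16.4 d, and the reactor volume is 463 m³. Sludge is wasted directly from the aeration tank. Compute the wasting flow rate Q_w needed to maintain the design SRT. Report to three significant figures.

For wasting at MLVSS concentration, Q_w = V/θ_c = 463.0/16.4 = 28.23 m³/d.

Q_w ≈ 28.2 m³/d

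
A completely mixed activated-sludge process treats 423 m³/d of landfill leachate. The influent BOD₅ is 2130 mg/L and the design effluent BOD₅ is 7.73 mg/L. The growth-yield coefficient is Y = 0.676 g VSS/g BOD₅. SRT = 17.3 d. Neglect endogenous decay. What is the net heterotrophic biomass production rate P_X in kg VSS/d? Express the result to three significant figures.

P_X ≈ 607 kg VSS/d

No decay correction is needed, so Y_obs = Y = 0.676.
Substrate removed = Q·(S₀ − S) = 423 m³/d × (2130 − 7.73) g/m³ = 8.98×10^5 g/d = 897.7 kg/d.
Biomass produced: P_X = Y_obs·Q·ΔS = 0.6760 × 897.7 ≈ 606.9 kg VSS/d.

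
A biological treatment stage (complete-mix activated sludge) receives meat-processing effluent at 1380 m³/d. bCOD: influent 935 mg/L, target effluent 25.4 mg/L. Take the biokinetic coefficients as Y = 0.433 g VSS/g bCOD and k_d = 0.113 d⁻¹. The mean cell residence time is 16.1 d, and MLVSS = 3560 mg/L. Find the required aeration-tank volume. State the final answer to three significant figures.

Steady-state biomass mass balance: V·X·(1 + k_d·θ_c) = Y·Q·(S₀ − S)·θ_c, so V = 0.433 × 1380 × (935 − 25.4) × 16.1 / [3560 × (1 + 0.113 × 16.1)] = 8.75×10^6 / 10037 = 871.9 m³.

V ≈ 872 m³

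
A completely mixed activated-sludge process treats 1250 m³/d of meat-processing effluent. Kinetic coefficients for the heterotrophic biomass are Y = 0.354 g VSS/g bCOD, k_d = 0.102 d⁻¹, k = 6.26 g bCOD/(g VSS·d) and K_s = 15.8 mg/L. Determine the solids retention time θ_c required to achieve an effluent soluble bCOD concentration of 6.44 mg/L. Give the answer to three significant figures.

Specific growth rate at S = 6.44 mg/L: μ = YkS/(K_s+S) = 0.354·6.26·6.44/(15.8+6.44) = 0.6417 d⁻¹.
1/θ_c = 0.6417 − 0.102 = 0.5397 d⁻¹, so θ_c = 1.853 d.

θ_c ≈ 1.85 d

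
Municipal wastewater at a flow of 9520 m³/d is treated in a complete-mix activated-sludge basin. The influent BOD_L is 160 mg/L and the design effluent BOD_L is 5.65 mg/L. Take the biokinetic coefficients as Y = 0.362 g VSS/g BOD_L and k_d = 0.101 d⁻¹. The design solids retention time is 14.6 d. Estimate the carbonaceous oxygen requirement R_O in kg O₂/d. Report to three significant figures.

The observed yield is Y_obs = Y/(1 + k_d·θ_c) = 0.362 / (1 + 0.101 × 14.6) = 0.362 / 2.475 = 0.1463 g VSS per g BOD_L removed.
ΔS = 160 − 5.65 = 154.3 mg/L, so the substrate removal rate is 9520 × 154.3/1000 = 1469 kg BOD_L/d.
P_X = Y_obs·Q·(S₀ − S) = 0.1463 × 1469 = 215.0 kg VSS/d.
R_O = Q·(S₀ − S) − 1.42·P_X = 1469 − 1.42 × 215.0 = 1164 kg O₂/d.

R_O ≈ 1160 kg O₂/d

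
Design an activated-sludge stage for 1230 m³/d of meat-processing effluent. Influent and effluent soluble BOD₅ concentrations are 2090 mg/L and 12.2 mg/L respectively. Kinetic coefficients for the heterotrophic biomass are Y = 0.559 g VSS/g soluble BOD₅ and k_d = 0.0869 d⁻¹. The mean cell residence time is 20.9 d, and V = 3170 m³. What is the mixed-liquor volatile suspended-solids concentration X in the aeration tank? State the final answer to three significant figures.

From V·X·(1 + k_d·θ_c) = Y·Q·(S₀ − S)·θ_c: X = 0.559 × 1230 × (2090 − 12.2) × 20.9 / [3170 × (1 + 0.0869 × 20.9)] = 3345 mg/L.

X ≈ 3340 mg/L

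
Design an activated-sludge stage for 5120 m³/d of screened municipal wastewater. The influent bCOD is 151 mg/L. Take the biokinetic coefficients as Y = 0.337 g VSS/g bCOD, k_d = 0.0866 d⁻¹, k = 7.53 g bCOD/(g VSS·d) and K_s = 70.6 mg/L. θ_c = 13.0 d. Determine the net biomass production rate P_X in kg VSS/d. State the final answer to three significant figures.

Effluent substrate depends only on kinetics and SRT: S = K_s(1 + k_d θ_c) / [θ_c(Yk − k_d) − 1] = 70.6 × (1 + 0.0866 × 13.0) / [13.0 × (0.337 × 7.53 − 0.0866) − 1] = 150.1 / 30.86 = 4.863 mg/L.
Observed yield with endogenous decay: Y_obs = Y / (1 + k_d·θ_c) = 0.337 / (1 + 0.0866 × 13.0) = 0.337 / 2.126 = 0.1585 g VSS/g bCOD.
Q·(S₀ − S) = 5120 × (151 − 4.86) × 10⁻³ = 748.2 kg/d removed.
Net biomass production P_X = Y_obs × Q·(S₀ − S) = 0.1585 × 748.2 = 118.6 kg VSS/d.

P_X ≈ 119 kg VSS/d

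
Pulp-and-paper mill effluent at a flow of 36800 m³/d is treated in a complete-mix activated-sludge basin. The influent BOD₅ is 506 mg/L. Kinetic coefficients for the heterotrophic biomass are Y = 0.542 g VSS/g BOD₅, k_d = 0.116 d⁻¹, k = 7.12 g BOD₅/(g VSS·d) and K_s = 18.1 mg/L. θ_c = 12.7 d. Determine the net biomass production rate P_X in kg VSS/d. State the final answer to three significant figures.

P_X ≈ 4070 kg VSS/d

Effluent substrate depends only on kinetics and SRT: S = K_s(1 + k_d θ_c) / [θ_c(Yk − k_d) − 1] = 18.1 × (1 + 0.116 × 12.7) / [12.7 × (0.542 × 7.12 − 0.116) − 1] = 44.76 / 46.54 = 0.9619 mg/L.
The observed yield is Y_obs = Y/(1 + k_d·θ_c) = 0.542 / (1 + 0.116 × 12.7) = 0.542 / 2.473 = 0.2191 g VSS per g BOD₅ removed.
Mass of BOD₅ removed per day: Q(S₀ − S) = 36800 × 505.0 g/m³ = 18585 kg/d.
Biomass produced: P_X = Y_obs·Q·ΔS = 0.2191 × 18585 ≈ 4073 kg VSS/d.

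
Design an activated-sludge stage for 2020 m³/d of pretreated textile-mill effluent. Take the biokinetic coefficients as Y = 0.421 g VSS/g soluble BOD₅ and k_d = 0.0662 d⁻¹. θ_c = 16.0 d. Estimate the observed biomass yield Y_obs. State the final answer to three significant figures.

Y_obs ≈ 0.204 g VSS/g soluble BOD₅

The observed yield is Y_obs = Y/(1 + k_d·θ_c) = 0.421 / (1 + 0.0662 × 16.0) = 0.421 / 2.059 = 0.2044 g VSS per g soluble BOD₅ removed.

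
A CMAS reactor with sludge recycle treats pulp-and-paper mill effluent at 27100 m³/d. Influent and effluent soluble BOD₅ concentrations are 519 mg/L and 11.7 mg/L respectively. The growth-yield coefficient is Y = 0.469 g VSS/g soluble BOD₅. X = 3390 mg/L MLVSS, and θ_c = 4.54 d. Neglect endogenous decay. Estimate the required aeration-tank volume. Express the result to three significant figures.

V ≈ 8640 m³

V·X = Y·Q·ΔS·θ_c gives V = 0.469 × 27100 × (519 − 11.7) × 4.54 / 3390 = 8635 m³.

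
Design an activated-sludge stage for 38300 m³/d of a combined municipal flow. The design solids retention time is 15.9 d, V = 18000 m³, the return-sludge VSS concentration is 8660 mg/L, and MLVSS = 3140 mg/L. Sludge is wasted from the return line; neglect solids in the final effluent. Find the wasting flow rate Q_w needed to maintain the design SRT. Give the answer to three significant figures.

θ_c = V·X/(Q_w·X_r) when wasting from the recycle, so Q_w = V·X/(θ_c·X_r) = 18000 × 3140 / (15.9 × 8660) = 410.5 m³/d.

Q_w ≈ 410 m³/d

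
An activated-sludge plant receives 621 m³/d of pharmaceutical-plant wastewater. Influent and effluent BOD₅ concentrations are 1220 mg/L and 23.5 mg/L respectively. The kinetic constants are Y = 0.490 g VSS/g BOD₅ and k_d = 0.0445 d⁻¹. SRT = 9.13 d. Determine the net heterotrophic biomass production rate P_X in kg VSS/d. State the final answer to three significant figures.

The observed yield is Y_obs = Y/(1 + k_d·θ_c) = 0.490 / (1 + 0.0445 × 9.13) = 0.490 / 1.406 = 0.3484 g VSS per g BOD₅ removed.
Mass of BOD₅ removed per day: Q(S₀ − S) = 621 × 1196 g/m³ = 743.0 kg/d.
Net biomass production P_X = Y_obs × Q·(S₀ − S) = 0.3484 × 743.0 = 258.9 kg VSS/d.

P_X ≈ 259 kg VSS/d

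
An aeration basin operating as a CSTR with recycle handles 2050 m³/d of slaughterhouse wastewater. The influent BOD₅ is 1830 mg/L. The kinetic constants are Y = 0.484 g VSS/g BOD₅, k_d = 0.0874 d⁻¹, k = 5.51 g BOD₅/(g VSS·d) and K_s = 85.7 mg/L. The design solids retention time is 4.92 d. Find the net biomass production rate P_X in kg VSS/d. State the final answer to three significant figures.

For a completely mixed reactor with recycle the Lawrence–McCarty relation gives S = K_s·(1 + k_d·θ_c) / [θ_c·(Y·k − k_d) − 1] = 85.7 × (1 + 0.0874 × 4.92) / [4.92 × (0.484 × 5.51 − 0.0874) − 1] = 122.6 / 11.69 = 10.48 mg/L.
Correct the yield for decay: Y_obs = Y/(1 + k_d θ_c) = 0.484 / (1 + 0.0874 × 4.92) = 0.484 / 1.430 = 0.3385.
Q·(S₀ − S) = 2050 × (1830 − 10.5) × 10⁻³ = 3730 kg/d removed.
Net biomass production P_X = Y_obs × Q·(S₀ − S) = 0.3385 × 3730 = 1262 kg VSS/d.

P_X ≈ 1260 kg VSS/d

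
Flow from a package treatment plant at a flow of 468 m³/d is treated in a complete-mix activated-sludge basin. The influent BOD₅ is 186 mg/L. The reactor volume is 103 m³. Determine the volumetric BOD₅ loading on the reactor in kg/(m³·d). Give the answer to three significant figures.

Volumetric loading L_v = Q·S₀ / V = 468 × 186 g/m³ / 103.0 m³ = 845.1 g/(m³·d) = 0.8451 kg BOD₅/(m³·d).

L_v ≈ 0.845 kg BOD₅/(m³·d)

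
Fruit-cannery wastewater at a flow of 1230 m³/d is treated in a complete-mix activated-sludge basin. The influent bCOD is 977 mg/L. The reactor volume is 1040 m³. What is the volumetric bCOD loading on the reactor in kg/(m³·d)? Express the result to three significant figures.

L_v ≈ 1.16 kg bCOD/(m³·d)

Volumetric loading L_v = Q·S₀ / V = 1230 × 977 g/m³ / 1040 m³ = 1155 g/(m³·d) = 1.155 kg bCOD/(m³·d).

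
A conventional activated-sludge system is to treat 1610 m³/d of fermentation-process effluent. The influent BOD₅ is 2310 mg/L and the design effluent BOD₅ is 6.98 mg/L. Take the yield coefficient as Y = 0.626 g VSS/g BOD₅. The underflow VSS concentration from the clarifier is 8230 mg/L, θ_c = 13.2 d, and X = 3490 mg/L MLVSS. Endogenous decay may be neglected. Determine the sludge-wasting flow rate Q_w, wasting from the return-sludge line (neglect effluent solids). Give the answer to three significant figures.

Q_w ≈ 282 m³/d

With k_d = 0 the design equation reduces to V = Y Q (S₀−S) θ_c / X = 0.626 × 1610 × (2310 − 6.98) × 13.2 / 3490 = 8779 m³.
θ_c = V·X/(Q_w·X_r) when wasting from the recycle, so Q_w = V·X/(θ_c·X_r) = 8779 × 3490 / (13.2 × 8230) = 282.0 m³/d.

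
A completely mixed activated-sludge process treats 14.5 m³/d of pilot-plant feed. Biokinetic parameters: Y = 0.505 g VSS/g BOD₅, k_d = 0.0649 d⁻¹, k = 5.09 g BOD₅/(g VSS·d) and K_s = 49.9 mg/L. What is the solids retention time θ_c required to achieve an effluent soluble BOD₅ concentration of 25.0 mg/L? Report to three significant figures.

θ_c ≈ 1.26 d

From 1/θ_c = Y·k·S/(K_s + S) − k_d: Y·k·S/(K_s+S) = 0.505 × 5.09 × 25.0 / (49.9 + 25.0) = 0.8580 d⁻¹.
Then 1/θ_c = μ − k_d = 0.8580 − 0.0649 = 0.7931 d⁻¹, giving θ_c = 1.261 d.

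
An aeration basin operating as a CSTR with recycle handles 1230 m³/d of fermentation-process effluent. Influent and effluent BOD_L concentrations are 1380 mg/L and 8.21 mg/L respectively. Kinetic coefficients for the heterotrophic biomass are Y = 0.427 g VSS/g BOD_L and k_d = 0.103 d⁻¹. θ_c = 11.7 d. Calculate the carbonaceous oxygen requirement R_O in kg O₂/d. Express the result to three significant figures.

Observed yield with endogenous decay: Y_obs = Y / (1 + k_d·θ_c) = 0.427 / (1 + 0.103 × 11.7) = 0.427 / 2.205 = 0.1936 g VSS/g BOD_L.
ΔS = 1380 − 8.21 = 1372 mg/L, so the substrate removal rate is 1230 × 1372/1000 = 1687 kg BOD_L/d.
Biomass synthesised: P_X = Y_obs × 1687 = 326.7 kg VSS/d.
R_O = Q·ΔS − 1.42 P_X = 1687 − 464.0 = 1223 kg O₂/d.

R_O ≈ 1220 kg O₂/d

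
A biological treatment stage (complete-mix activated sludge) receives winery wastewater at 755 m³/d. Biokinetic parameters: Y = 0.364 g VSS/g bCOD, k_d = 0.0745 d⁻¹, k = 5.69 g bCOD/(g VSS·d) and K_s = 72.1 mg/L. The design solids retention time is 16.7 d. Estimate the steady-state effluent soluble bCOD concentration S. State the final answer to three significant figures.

From the Monod/SRT balance for a CMAS, S = K_s·(1+k_d θ_c)/[θ_c·(Y k − k_d) − 1] = 72.1 × (1 + 0.0745 × 16.7) / [16.7 × (0.364 × 5.69 − 0.0745) − 1] = 161.8 / 32.34 = 5.003 mg/L.

S ≈ 5.00 mg/L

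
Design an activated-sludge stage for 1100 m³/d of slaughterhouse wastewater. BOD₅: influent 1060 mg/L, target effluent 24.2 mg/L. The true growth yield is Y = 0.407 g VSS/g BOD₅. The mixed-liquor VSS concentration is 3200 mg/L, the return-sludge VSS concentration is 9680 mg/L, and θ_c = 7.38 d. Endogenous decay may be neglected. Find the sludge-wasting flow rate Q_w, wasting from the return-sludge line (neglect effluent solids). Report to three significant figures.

V·X = Y·Q·ΔS·θ_c gives V = 0.407 × 1100 × (1060 − 24.2) × 7.38 / 3200 = 1069 m³.
Q_w = (V·X)/(θ_c X_r) = 1069 × 3200 / (7.38 × 9680) = 47.91 m³/d.

Q_w ≈ 47.9 m³/d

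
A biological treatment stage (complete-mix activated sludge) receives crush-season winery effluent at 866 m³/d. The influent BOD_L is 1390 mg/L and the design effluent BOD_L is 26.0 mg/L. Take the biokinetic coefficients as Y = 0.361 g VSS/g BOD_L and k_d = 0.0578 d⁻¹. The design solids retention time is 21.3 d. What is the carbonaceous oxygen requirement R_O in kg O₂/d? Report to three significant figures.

R_O ≈ 910 kg O₂/d

Correct the yield for decay: Y_obs = Y/(1 + k_d θ_c) = 0.361 / (1 + 0.0578 × 21.3) = 0.361 / 2.231 = 0.1618.
Q·(S₀ − S) = 866 × (1390 − 26.0) × 10⁻³ = 1181 kg/d removed.
Biomass synthesised: P_X = Y_obs × 1181 = 191.1 kg VSS/d.
Carbonaceous O₂ demand = substrate oxidised − cell-mass equivalent = 1181 − 1.42 × 191.1 = 909.8 kg O₂/d.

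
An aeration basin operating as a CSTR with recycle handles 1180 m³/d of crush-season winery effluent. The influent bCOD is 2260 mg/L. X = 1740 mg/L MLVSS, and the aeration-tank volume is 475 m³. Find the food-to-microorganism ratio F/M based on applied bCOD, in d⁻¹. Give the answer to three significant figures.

F/M ≈ 3.23 d⁻¹

Food-to-microorganism ratio F/M = Q S₀ / (V X) = 1180 × 2260 / (475.0 × 1740) = 3.227 d⁻¹.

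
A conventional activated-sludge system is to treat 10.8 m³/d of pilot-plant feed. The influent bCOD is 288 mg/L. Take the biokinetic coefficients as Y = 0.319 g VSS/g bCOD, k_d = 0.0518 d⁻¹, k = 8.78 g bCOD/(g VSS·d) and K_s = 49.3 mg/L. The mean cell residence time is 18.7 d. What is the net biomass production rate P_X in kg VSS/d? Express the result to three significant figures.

From the Monod/SRT balance for a CMAS, S = K_s·(1+k_d θ_c)/[θ_c·(Y k − k_d) − 1] = 49.3 × (1 + 0.0518 × 18.7) / [18.7 × (0.319 × 8.78 − 0.0518) − 1] = 97.05 / 50.41 = 1.925 mg/L.
Y_obs = Y / (1 + k_d θ_c) = 0.319 / (1 + 0.0518 × 18.7) = 0.319 / 1.969 = 0.1620.
Substrate removed = Q·(S₀ − S) = 10.8 m³/d × (288 − 1.93) g/m³ = 3.09×10^3 g/d = 3.090 kg/d.
Biomass produced: P_X = Y_obs·Q·ΔS = 0.1620 × 3.090 ≈ 0.5006 kg VSS/d.

P_X ≈ 0.501 kg VSS/d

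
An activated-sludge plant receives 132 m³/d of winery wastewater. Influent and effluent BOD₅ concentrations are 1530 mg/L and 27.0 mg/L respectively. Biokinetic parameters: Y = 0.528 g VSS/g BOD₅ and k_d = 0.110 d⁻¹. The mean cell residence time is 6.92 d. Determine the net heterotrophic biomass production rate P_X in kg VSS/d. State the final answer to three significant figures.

P_X ≈ 59.5 kg VSS/d

Observed yield with endogenous decay: Y_obs = Y / (1 + k_d·θ_c) = 0.528 / (1 + 0.110 × 6.92) = 0.528 / 1.761 = 0.2998 g VSS/g BOD₅.
Substrate removed = Q·(S₀ − S) = 132 m³/d × (1530 − 27.0) g/m³ = 1.98×10^5 g/d = 198.4 kg/d.
Net biomass production P_X = Y_obs × Q·(S₀ − S) = 0.2998 × 198.4 = 59.48 kg VSS/d.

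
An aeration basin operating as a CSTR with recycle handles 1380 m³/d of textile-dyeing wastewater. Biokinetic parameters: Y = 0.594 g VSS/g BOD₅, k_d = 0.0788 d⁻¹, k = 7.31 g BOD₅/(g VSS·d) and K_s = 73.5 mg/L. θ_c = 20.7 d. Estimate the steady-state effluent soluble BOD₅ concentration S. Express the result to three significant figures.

From the Monod/SRT balance for a CMAS, S = K_s·(1+k_d θ_c)/[θ_c·(Y k − k_d) − 1] = 73.5 × (1 + 0.0788 × 20.7) / [20.7 × (0.594 × 7.31 − 0.0788) − 1] = 193.4 / 87.25 = 2.216 mg/L.

S ≈ 2.22 mg/L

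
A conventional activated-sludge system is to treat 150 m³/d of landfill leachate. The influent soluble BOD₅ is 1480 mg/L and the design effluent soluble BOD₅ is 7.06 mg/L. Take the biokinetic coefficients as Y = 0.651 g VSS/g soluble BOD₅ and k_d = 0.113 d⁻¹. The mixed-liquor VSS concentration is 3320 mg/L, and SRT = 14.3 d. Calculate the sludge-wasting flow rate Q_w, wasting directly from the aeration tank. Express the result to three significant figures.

Q_w ≈ 16.6 m³/d

Steady-state biomass mass balance: V·X·(1 + k_d·θ_c) = Y·Q·(S₀ − S)·θ_c, so V = 0.651 × 150 × (1480 − 7.06) × 14.3 / [3320 × (1 + 0.113 × 14.3)] = 2.06×10^6 / 8685 = 236.8 m³.
With mixed-liquor wasting, θ_c = V/Q_w, so Q_w = V/θ_c = 236.8/14.3 = 16.56 m³/d.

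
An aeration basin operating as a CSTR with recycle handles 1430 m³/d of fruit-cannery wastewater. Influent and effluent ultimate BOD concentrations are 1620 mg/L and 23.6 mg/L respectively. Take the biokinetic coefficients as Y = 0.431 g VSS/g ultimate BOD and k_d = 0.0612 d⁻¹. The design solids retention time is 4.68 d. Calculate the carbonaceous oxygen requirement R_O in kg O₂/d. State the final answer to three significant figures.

R_O ≈ 1200 kg O₂/d

The observed yield is Y_obs = Y/(1 + k_d·θ_c) = 0.431 / (1 + 0.0612 × 4.68) = 0.431 / 1.286 = 0.3350 g VSS per g ultimate BOD removed.
Q·(S₀ − S) = 1430 × (1620 − 23.6) × 10⁻³ = 2283 kg/d removed.
Biomass synthesised: P_X = Y_obs × 2283 = 764.8 kg VSS/d.
Carbonaceous O₂ demand = substrate oxidised − cell-mass equivalent = 2283 − 1.42 × 764.8 = 1197 kg O₂/d.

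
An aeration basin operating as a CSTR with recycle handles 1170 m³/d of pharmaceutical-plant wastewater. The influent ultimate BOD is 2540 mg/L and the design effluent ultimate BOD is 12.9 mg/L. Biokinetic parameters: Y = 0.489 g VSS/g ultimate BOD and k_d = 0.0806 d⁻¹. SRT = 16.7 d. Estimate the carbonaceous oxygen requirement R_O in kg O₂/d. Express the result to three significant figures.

Y_obs = Y / (1 + k_d θ_c) = 0.489 / (1 + 0.0806 × 16.7) = 0.489 / 2.346 = 0.2084.
ΔS = 2540 − 12.9 = 2527 mg/L, so the substrate removal rate is 1170 × 2527/1000 = 2957 kg ultimate BOD/d.
Biomass synthesised: P_X = Y_obs × 2957 = 616.3 kg VSS/d.
R_O = Q·(S₀ − S) − 1.42·P_X = 2957 − 1.42 × 616.3 = 2082 kg O₂/d.

R_O ≈ 2080 kg O₂/d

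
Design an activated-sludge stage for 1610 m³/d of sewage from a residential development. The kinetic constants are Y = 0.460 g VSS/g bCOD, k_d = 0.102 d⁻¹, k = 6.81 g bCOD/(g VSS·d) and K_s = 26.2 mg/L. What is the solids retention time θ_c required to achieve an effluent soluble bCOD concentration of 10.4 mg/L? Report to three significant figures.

At the target effluent, Y k S/(K_s+S) = 0.460×6.81×10.4/36.60 = 0.8901 d⁻¹.
1/θ_c = 0.8901 − 0.102 = 0.7881 d⁻¹, so θ_c = 1.269 d.

θ_c ≈ 1.27 d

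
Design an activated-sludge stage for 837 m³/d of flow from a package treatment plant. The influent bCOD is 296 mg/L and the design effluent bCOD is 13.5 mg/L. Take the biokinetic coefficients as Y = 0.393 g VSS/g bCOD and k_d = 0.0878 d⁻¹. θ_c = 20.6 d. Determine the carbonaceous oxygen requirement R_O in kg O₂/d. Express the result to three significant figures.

R_O ≈ 189 kg O₂/d

Correct the yield for decay: Y_obs = Y/(1 + k_d θ_c) = 0.393 / (1 + 0.0878 × 20.6) = 0.393 / 2.809 = 0.1399.
Substrate removed = Q·(S₀ − S) = 837 m³/d × (296 − 13.5) g/m³ = 2.36×10^5 g/d = 236.5 kg/d.
Biomass synthesised: P_X = Y_obs × 236.5 = 33.09 kg VSS/d.
R_O = Q·(S₀ − S) − 1.42·P_X = 236.5 − 1.42 × 33.09 = 189.5 kg O₂/d.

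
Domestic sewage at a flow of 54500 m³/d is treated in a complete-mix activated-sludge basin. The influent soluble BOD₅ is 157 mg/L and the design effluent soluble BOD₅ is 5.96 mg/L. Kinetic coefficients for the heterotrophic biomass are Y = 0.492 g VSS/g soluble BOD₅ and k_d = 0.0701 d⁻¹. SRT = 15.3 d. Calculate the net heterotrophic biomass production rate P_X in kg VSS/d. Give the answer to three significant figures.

P_X ≈ 1950 kg VSS/d

Correct the yield for decay: Y_obs = Y/(1 + k_d θ_c) = 0.492 / (1 + 0.0701 × 15.3) = 0.492 / 2.073 = 0.2374.
Mass of soluble BOD₅ removed per day: Q(S₀ − S) = 54500 × 151.0 g/m³ = 8232 kg/d.
P_X = Y_obs · Q(S₀ − S) = 0.2374 × 8232 = 1954 kg VSS/d.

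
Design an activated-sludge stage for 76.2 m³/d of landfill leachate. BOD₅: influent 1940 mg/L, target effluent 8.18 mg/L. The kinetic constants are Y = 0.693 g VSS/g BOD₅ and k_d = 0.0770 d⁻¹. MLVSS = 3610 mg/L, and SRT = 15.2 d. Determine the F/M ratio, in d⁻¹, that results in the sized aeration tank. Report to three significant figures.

Rearranging the biomass balance for a CMAS with decay, V = Y·Q·ΔS·θ_c / [X·(1+k_d θ_c)] = 0.693 × 76.2 × (1940 − 8.18) × 15.2 / [3610 × (1 + 0.0770 × 15.2)] = 1.55×10^6 / 7835 = 197.9 m³.
F/M = Q·S₀ / (V·X) = 76.2 × 1940 / (197.9 × 3610) = 0.2069 g BOD₅·(g VSS·d)⁻¹.

F/M ≈ 0.207 d⁻¹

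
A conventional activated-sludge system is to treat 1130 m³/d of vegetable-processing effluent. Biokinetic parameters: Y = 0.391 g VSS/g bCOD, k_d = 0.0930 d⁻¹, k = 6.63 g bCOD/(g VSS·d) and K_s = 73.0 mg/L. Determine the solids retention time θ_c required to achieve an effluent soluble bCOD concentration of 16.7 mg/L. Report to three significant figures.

θ_c ≈ 2.57 d

From 1/θ_c = Y·k·S/(K_s + S) − k_d: Y·k·S/(K_s+S) = 0.391 × 6.63 × 16.7 / (73.0 + 16.7) = 0.4826 d⁻¹.
1/θ_c = 0.4826 − 0.0930 = 0.3896 d⁻¹, so θ_c = 2.567 d.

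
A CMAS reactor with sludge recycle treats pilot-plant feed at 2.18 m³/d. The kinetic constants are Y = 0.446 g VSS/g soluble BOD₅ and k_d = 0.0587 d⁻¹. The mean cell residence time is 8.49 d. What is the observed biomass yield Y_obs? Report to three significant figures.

The observed yield is Y_obs = Y/(1 + k_d·θ_c) = 0.446 / (1 + 0.0587 × 8.49) = 0.446 / 1.498 = 0.2977 g VSS per g soluble BOD₅ removed.

Y_obs ≈ 0.298 g VSS/g soluble BOD₅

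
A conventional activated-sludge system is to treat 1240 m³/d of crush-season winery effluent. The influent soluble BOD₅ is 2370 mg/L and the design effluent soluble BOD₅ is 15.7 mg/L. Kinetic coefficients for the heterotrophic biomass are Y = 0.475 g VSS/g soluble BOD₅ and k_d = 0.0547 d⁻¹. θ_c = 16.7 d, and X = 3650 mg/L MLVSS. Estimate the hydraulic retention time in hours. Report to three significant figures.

τ ≈ 64.2 h

From the SRT design equation V = Y Q (S₀−S) θ_c / [X (1 + k_d θ_c)] = 0.475 × 1240 × (2370 − 15.7) × 16.7 / [3650 × (1 + 0.0547 × 16.7)] = 2.32×10^7 / 6984 = 3316 m³.
Hydraulic retention time τ = V/Q = 3316 / 1240 = 2.674 d = 64.17 h.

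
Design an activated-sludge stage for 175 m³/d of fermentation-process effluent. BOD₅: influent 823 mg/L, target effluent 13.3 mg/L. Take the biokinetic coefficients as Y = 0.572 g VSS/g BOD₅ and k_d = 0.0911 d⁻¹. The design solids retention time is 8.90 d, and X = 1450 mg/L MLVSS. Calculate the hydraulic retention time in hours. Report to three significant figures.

Rearranging the biomass balance for a CMAS with decay, V = Y·Q·ΔS·θ_c / [X·(1+k_d θ_c)] = 0.572 × 175 × (823 − 13.3) × 8.90 / [1450 × (1 + 0.0911 × 8.90)] = 7.21×10^5 / 2626 = 274.7 m³.
HRT = V/Q = 274.7 m³ / 175 m³·d⁻¹ = 1.570 d × 24 = 37.68 h.

τ ≈ 37.7 h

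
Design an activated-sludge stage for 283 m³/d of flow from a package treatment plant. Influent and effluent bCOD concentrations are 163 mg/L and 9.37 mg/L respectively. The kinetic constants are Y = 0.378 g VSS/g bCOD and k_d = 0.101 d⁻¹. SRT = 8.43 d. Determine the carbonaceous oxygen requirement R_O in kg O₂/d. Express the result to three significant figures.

R_O ≈ 30.9 kg O₂/d

Correct the yield for decay: Y_obs = Y/(1 + k_d θ_c) = 0.378 / (1 + 0.101 × 8.43) = 0.378 / 1.851 = 0.2042.
ΔS = 163 − 9.37 = 153.6 mg/L, so the substrate removal rate is 283 × 153.6/1000 = 43.48 kg bCOD/d.
P_X = Y_obs·Q·(S₀ − S) = 0.2042 × 43.48 = 8.877 kg VSS/d.
R_O = Q·(S₀ − S) − 1.42·P_X = 43.48 − 1.42 × 8.877 = 30.87 kg O₂/d.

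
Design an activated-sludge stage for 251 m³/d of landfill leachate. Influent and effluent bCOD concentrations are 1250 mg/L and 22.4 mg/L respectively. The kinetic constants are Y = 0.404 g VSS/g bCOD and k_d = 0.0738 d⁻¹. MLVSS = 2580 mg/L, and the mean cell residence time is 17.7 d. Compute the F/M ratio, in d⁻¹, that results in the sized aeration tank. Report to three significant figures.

Steady-state biomass mass balance: V·X·(1 + k_d·θ_c) = Y·Q·(S₀ − S)·θ_c, so V = 0.404 × 251 × (1250 − 22.4) × 17.7 / [2580 × (1 + 0.0738 × 17.7)] = 2.2×10^6 / 5950 = 370.3 m³.
Food-to-microorganism ratio F/M = Q S₀ / (V X) = 251 × 1250 / (370.3 × 2580) = 0.3284 d⁻¹.

F/M ≈ 0.328 d⁻¹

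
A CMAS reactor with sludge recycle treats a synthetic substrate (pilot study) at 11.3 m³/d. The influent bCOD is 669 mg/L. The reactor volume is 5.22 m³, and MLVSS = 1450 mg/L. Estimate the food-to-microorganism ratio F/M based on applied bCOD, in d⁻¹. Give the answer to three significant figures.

F/M ≈ 0.999 d⁻¹

F/M = Q·S₀ / (V·X) = 11.3 × 669 / (5.220 × 1450) = 0.9988 g bCOD·(g VSS·d)⁻¹.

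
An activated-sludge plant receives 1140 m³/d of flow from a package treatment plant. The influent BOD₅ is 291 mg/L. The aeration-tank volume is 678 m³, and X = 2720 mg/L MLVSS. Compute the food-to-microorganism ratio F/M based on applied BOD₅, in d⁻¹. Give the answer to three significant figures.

F/M ≈ 0.180 d⁻¹

F/M = Q·S₀ / (V·X) = 1140 × 291 / (678.0 × 2720) = 0.1799 g BOD₅·(g VSS·d)⁻¹.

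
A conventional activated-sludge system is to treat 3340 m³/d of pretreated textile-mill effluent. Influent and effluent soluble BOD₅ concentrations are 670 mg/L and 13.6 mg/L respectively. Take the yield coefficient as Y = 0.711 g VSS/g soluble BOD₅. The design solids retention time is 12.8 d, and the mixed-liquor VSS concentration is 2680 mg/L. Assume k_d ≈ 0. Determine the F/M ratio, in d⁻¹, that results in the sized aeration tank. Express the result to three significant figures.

F/M ≈ 0.112 d⁻¹

Biomass mass balance (decay neglected): V·X = Y·Q·(S₀ − S)·θ_c, so V = 0.711 × 3340 × (670 − 13.6) × 12.8 / 2680 = 7445 m³.
F/M = Q·S₀ / (V·X) = 3340 × 670 / (7445 × 2680) = 0.1122 g soluble BOD₅·(g VSS·d)⁻¹.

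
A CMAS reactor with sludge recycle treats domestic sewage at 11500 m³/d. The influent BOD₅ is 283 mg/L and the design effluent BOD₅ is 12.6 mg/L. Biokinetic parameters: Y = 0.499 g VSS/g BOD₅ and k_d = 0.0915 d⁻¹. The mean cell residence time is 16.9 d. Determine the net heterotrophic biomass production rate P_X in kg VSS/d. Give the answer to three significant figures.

Observed yield with endogenous decay: Y_obs = Y / (1 + k_d·θ_c) = 0.499 / (1 + 0.0915 × 16.9) = 0.499 / 2.546 = 0.1960 g VSS/g BOD₅.
ΔS = 283 − 12.6 = 270.4 mg/L, so the substrate removal rate is 11500 × 270.4/1000 = 3110 kg BOD₅/d.
Biomass produced: P_X = Y_obs·Q·ΔS = 0.1960 × 3110 ≈ 609.4 kg VSS/d.

P_X ≈ 609 kg VSS/d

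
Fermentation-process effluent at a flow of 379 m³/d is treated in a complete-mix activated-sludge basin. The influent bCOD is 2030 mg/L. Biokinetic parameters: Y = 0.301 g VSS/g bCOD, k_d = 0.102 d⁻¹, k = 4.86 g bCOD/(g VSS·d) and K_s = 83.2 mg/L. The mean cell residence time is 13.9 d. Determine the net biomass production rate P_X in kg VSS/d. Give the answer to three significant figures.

P_X ≈ 95.3 kg VSS/d

For a completely mixed reactor with recycle the Lawrence–McCarty relation gives S = K_s·(1 + k_d·θ_c) / [θ_c·(Y·k − k_d) − 1] = 83.2 × (1 + 0.102 × 13.9) / [13.9 × (0.301 × 4.86 − 0.102) − 1] = 201.2 / 17.92 = 11.23 mg/L.
Y_obs = Y / (1 + k_d θ_c) = 0.301 / (1 + 0.102 × 13.9) = 0.301 / 2.418 = 0.1245.
Q·(S₀ − S) = 379 × (2030 − 11.2) × 10⁻³ = 765.1 kg/d removed.
So the net sludge growth is P_X = 0.1245 × 765.1 = 95.25 kg VSS/d.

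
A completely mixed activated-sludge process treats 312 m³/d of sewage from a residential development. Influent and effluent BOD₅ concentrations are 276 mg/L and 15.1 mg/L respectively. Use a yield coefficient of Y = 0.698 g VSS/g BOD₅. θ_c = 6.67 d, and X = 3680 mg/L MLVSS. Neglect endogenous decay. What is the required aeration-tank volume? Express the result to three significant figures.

Biomass mass balance (decay neglected): V·X = Y·Q·(S₀ − S)·θ_c, so V = 0.698 × 312 × (276 − 15.1) × 6.67 / 3680 = 103.0 m³.

V ≈ 103 m³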